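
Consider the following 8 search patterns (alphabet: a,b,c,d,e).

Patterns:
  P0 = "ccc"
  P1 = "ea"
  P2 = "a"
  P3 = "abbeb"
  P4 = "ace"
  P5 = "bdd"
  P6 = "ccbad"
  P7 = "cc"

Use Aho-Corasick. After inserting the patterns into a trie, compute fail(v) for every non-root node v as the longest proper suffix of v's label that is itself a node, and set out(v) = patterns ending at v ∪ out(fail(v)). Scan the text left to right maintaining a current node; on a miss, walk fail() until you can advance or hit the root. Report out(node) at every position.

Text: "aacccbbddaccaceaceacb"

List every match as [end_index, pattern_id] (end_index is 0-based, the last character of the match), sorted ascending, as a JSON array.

Build automaton:
Trie (insert patterns):
  n0 'ε': a→6 b→13 c→1 e→4
  n1 'c': c→2
  n2 'cc': b→16 c→3  ←P7
  n3 'ccc': ·  ←P0
  n4 'e': a→5
  n5 'ea': ·  ←P1
  n6 'a': b→7 c→11  ←P2
  n7 'ab': b→8
  n8 'abb': e→9
  n9 'abbe': b→10
  n10 'abbeb': ·  ←P3
  n11 'ac': e→12
  n12 'ace': ·  ←P4
  n13 'b': d→14
  n14 'bd': d→15
  n15 'bdd': ·  ←P5
  n16 'ccb': a→17
  n17 'ccba': d→18
  n18 'ccbad': ·  ←P6

BFS fail/out derivation:
  n1('c'): parent n0 fail=0; on 'c' 0 → fail=0;  out ∅∪∅=∅
  n4('e'): parent n0 fail=0; on 'e' 0 → fail=0;  out ∅∪∅=∅
  n6('a'): parent n0 fail=0; on 'a' 0 → fail=0;  out {2}∪∅={2}
  n13('b'): parent n0 fail=0; on 'b' 0 → fail=0;  out ∅∪∅=∅
  n2('cc'): parent n1 fail=0; on 'c' 0 → fail=1;  out {7}∪∅={7}
  n5('ea'): parent n4 fail=0; on 'a' 0 → fail=6;  out {1}∪{2}={1,2}
  n7('ab'): parent n6 fail=0; on 'b' 0 → fail=13;  out ∅∪∅=∅
  n11('ac'): parent n6 fail=0; on 'c' 0 → fail=1;  out ∅∪∅=∅
  n14('bd'): parent n13 fail=0; on 'd' 0 → fail=0;  out ∅∪∅=∅
  n3('ccc'): parent n2 fail=1; on 'c' 1 → fail=2;  out {0}∪{7}={0,7}
  n8('abb'): parent n7 fail=13; on 'b' 13→0 → fail=13;  out ∅∪∅=∅
  n12('ace'): parent n11 fail=1; on 'e' 1→0 → fail=4;  out {4}∪∅={4}
  n15('bdd'): parent n14 fail=0; on 'd' 0 → fail=0;  out {5}∪∅={5}
  n16('ccb'): parent n2 fail=1; on 'b' 1→0 → fail=13;  out ∅∪∅=∅
  n9('abbe'): parent n8 fail=13; on 'e' 13→0 → fail=4;  out ∅∪∅=∅
  n17('ccba'): parent n16 fail=13; on 'a' 13→0 → fail=6;  out ∅∪{2}={2}
  n10('abbeb'): parent n9 fail=4; on 'b' 4→0 → fail=13;  out {3}∪∅={3}
  n18('ccbad'): parent n17 fail=6; on 'd' 6→0 → fail=0;  out {6}∪∅={6}

Text stream:
pos 0 'a': at 6  ** P2@[0:0]
pos 1 'a': at 6 (via fail)  ** P2@[1:1]
pos 2 'c': at 11
pos 3 'c': at 2 (via fail)  ** P7@[2:3]
pos 4 'c': at 3  ** P0@[2:4],P7@[3:4]
pos 5 'b': at 16 (via fail)
pos 6 'b': at 13 (via fail)
pos 7 'd': at 14
pos 8 'd': at 15  ** P5@[6:8]
pos 9 'a': at 6 (via fail)  ** P2@[9:9]
pos 10 'c': at 11
pos 11 'c': at 2 (via fail)  ** P7@[10:11]
pos 12 'a': at 6 (via fail)  ** P2@[12:12]
pos 13 'c': at 11
pos 14 'e': at 12  ** P4@[12:14]
pos 15 'a': at 5 (via fail)  ** P1@[14:15],P2@[15:15]
pos 16 'c': at 11 (via fail)
pos 17 'e': at 12  ** P4@[15:17]
pos 18 'a': at 5 (via fail)  ** P1@[17:18],P2@[18:18]
pos 19 'c': at 11 (via fail)
pos 20 'b': at 13 (via fail)

All matches (sorted): [[0,2],[1,2],[3,7],[4,0],[4,7],[8,5],[9,2],[11,7],[12,2],[14,4],[15,1],[15,2],[17,4],[18,1],[18,2]]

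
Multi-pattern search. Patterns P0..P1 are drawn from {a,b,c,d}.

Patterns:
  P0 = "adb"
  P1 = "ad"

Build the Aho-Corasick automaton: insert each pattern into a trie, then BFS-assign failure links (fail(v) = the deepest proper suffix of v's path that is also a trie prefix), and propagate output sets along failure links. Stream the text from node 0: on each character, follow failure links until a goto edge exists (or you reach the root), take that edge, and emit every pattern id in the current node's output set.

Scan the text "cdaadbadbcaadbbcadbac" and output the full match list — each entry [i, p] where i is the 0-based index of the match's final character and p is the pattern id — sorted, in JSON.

Construct AC machine:
Trie nodes:
  n0 'ε': a→1
  n1 'a': d→2
  n2 'ad': b→3  [P1 ends]
  n3 'adb': ·  [P0 ends]

Failure links (BFS by depth):
  n1('a'): parent n0 fail=0; on 'a' 0 → fail=0;  out ∅∪∅=∅
  n2('ad'): parent n1 fail=0; on 'd' 0 → fail=0;  out {1}∪∅={1}
  n3('adb'): parent n2 fail=0; on 'b' 0 → fail=0;  out {0}∪∅={0}

Run:
i=0 'c': node 0→0
i=1 'd': node 0→0
i=2 'a': node 0→1
i=3 'a': node 1→1 (via fail)
i=4 'd': node 1→2  → match P1@[3:4]
i=5 'b': node 2→3  → match P0@[3:5]
i=6 'a': node 3→1 (via fail)
i=7 'd': node 1→2  → match P1@[6:7]
i=8 'b': node 2→3  → match P0@[6:8]
i=9 'c': node 3→0 (via fail)
i=10 'a': node 0→1
i=11 'a': node 1→1 (via fail)
i=12 'd': node 1→2  → match P1@[11:12]
i=13 'b': node 2→3  → match P0@[11:13]
i=14 'b': node 3→0 (via fail)
i=15 'c': node 0→0
i=16 'a': node 0→1
i=17 'd': node 1→2  → match P1@[16:17]
i=18 'b': node 2→3  → match P0@[16:18]
i=19 'a': node 3→1 (via fail)
i=20 'c': node 1→0 (via fail)

Result: [[4,1],[5,0],[7,1],[8,0],[12,1],[13,0],[17,1],[18,0]]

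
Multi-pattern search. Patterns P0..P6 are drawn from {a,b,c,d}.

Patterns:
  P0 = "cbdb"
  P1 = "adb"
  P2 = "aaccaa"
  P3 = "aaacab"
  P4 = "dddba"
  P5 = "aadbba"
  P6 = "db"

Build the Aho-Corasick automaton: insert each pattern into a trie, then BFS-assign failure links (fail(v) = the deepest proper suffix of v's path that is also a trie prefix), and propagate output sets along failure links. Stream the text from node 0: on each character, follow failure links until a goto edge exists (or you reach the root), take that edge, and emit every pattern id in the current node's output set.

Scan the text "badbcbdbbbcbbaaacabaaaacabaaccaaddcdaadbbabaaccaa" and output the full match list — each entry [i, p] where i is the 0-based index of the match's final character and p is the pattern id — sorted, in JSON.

Build automaton:
Trie nodes:
  0='ε' goto a→5 c→1 d→17
  1='c' goto b→2
  2='cb' goto d→3
  3='cbd' goto b→4
  4='cbdb' goto ·  [P0 ends]
  5='a' goto a→8 d→6
  6='ad' goto b→7
  7='adb' goto ·  [P1 ends]
  8='aa' goto a→13 c→9 d→22
  9='aac' goto c→10
  10='aacc' goto a→11
  11='aacca' goto a→12
  12='aaccaa' goto ·  [P2 ends]
  13='aaa' goto c→14
  14='aaac' goto a→15
  15='aaaca' goto b→16
  16='aaacab' goto ·  [P3 ends]
  17='d' goto b→26 d→18
  18='dd' goto d→19
  19='ddd' goto b→20
  20='dddb' goto a→21
  21='dddba' goto ·  [P4 ends]
  22='aad' goto b→23
  23='aadb' goto b→24
  24='aadbb' goto a→25
  25='aadbba' goto ·  [P5 ends]
  26='db' goto ·  [P6 ends]

BFS fail/out derivation:
  n1('c'): parent n0 fail=0; on 'c' 0 → fail=0;  out ∅∪∅=∅
  n5('a'): parent n0 fail=0; on 'a' 0 → fail=0;  out ∅∪∅=∅
  n17('d'): parent n0 fail=0; on 'd' 0 → fail=0;  out ∅∪∅=∅
  n2('cb'): parent n1 fail=0; on 'b' 0 → fail=0;  out ∅∪∅=∅
  n6('ad'): parent n5 fail=0; on 'd' 0 → fail=17;  out ∅∪∅=∅
  n8('aa'): parent n5 fail=0; on 'a' 0 → fail=5;  out ∅∪∅=∅
  n18('dd'): parent n17 fail=0; on 'd' 0 → fail=17;  out ∅∪∅=∅
  n26('db'): parent n17 fail=0; on 'b' 0 → fail=0;  out {6}∪∅={6}
  n3('cbd'): parent n2 fail=0; on 'd' 0 → fail=17;  out ∅∪∅=∅
  n7('adb'): parent n6 fail=17; on 'b' 17 → fail=26;  out {1}∪{6}={1,6}
  n9('aac'): parent n8 fail=5; on 'c' 5→0 → fail=1;  out ∅∪∅=∅
  n13('aaa'): parent n8 fail=5; on 'a' 5 → fail=8;  out ∅∪∅=∅
  n19('ddd'): parent n18 fail=17; on 'd' 17 → fail=18;  out ∅∪∅=∅
  n22('aad'): parent n8 fail=5; on 'd' 5 → fail=6;  out ∅∪∅=∅
  n4('cbdb'): parent n3 fail=17; on 'b' 17 → fail=26;  out {0}∪{6}={0,6}
  n10('aacc'): parent n9 fail=1; on 'c' 1→0 → fail=1;  out ∅∪∅=∅
  n14('aaac'): parent n13 fail=8; on 'c' 8 → fail=9;  out ∅∪∅=∅
  n20('dddb'): parent n19 fail=18; on 'b' 18→17 → fail=26;  out ∅∪{6}={6}
  n23('aadb'): parent n22 fail=6; on 'b' 6 → fail=7;  out ∅∪{1,6}={1,6}
  n11('aacca'): parent n10 fail=1; on 'a' 1→0 → fail=5;  out ∅∪∅=∅
  n15('aaaca'): parent n14 fail=9; on 'a' 9→1→0 → fail=5;  out ∅∪∅=∅
  n21('dddba'): parent n20 fail=26; on 'a' 26→0 → fail=5;  out {4}∪∅={4}
  n24('aadbb'): parent n23 fail=7; on 'b' 7→26→0 → fail=0;  out ∅∪∅=∅
  n12('aaccaa'): parent n11 fail=5; on 'a' 5 → fail=8;  out {2}∪∅={2}
  n16('aaacab'): parent n15 fail=5; on 'b' 5→0 → fail=0;  out {3}∪∅={3}
  n25('aadbba'): parent n24 fail=0; on 'a' 0 → fail=5;  out {5}∪∅={5}

Scan:
i=0 'b': node 0→0
i=1 'a': node 0→5
i=2 'd': node 5→6
i=3 'b': node 6→7  ** P1@[1:3],P6@[2:3]
i=4 'c': node 7→1 (fail-walked)
i=5 'b': node 1→2
i=6 'd': node 2→3
i=7 'b': node 3→4  ** P0@[4:7],P6@[6:7]
i=8 'b': node 4→0 (fail-walked)
i=9 'b': node 0→0
i=10 'c': node 0→1
i=11 'b': node 1→2
i=12 'b': node 2→0 (fail-walked)
i=13 'a': node 0→5
i=14 'a': node 5→8
i=15 'a': node 8→13
i=16 'c': node 13→14
i=17 'a': node 14→15
i=18 'b': node 15→16  ** P3@[13:18]
i=19 'a': node 16→5 (fail-walked)
i=20 'a': node 5→8
i=21 'a': node 8→13
i=22 'a': node 13→13 (fail-walked)
i=23 'c': node 13→14
i=24 'a': node 14→15
i=25 'b': node 15→16  ** P3@[20:25]
i=26 'a': node 16→5 (fail-walked)
i=27 'a': node 5→8
i=28 'c': node 8→9
i=29 'c': node 9→10
i=30 'a': node 10→11
i=31 'a': node 11→12  ** P2@[26:31]
i=32 'd': node 12→22 (fail-walked)
i=33 'd': node 22→18 (fail-walked)
i=34 'c': node 18→1 (fail-walked)
i=35 'd': node 1→17 (fail-walked)
i=36 'a': node 17→5 (fail-walked)
i=37 'a': node 5→8
i=38 'd': node 8→22
i=39 'b': node 22→23  ** P1@[37:39],P6@[38:39]
i=40 'b': node 23→24
i=41 'a': node 24→25  ** P5@[36:41]
i=42 'b': node 25→0 (fail-walked)
i=43 'a': node 0→5
i=44 'a': node 5→8
i=45 'c': node 8→9
i=46 'c': node 9→10
i=47 'a': node 10→11
i=48 'a': node 11→12  ** P2@[43:48]

Result: [[3,1],[3,6],[7,0],[7,6],[18,3],[25,3],[31,2],[39,1],[39,6],[41,5],[48,2]]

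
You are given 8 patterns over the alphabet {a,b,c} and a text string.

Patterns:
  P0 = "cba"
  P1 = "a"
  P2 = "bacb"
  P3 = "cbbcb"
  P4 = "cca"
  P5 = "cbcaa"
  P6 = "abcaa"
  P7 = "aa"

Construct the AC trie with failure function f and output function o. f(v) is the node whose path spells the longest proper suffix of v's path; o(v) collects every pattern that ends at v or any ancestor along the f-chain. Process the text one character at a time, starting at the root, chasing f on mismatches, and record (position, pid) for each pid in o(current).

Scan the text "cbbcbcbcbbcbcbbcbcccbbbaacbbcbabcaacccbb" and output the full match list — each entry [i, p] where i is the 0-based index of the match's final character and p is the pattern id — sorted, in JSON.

Construct AC machine:
Trie (insert patterns):
  0='ε' goto a→4 b→5 c→1
  1='c' goto b→2 c→12
  2='cb' goto a→3 b→9 c→14
  3='cba' goto ·  [P0 ends]
  4='a' goto a→21 b→17  [P1 ends]
  5='b' goto a→6
  6='ba' goto c→7
  7='bac' goto b→8
  8='bacb' goto ·  [P2 ends]
  9='cbb' goto c→10
  10='cbbc' goto b→11
  11='cbbcb' goto ·  [P3 ends]
  12='cc' goto a→13
  13='cca' goto ·  [P4 ends]
  14='cbc' goto a→15
  15='cbca' goto a→16
  16='cbcaa' goto ·  [P5 ends]
  17='ab' goto c→18
  18='abc' goto a→19
  19='abca' goto a→20
  20='abcaa' goto ·  [P6 ends]
  21='aa' goto ·  [P7 ends]

Failure links (BFS by depth):
  n1('c'): parent n0 fail=0; on 'c' 0 → fail=0;  out ∅∪∅=∅
  n4('a'): parent n0 fail=0; on 'a' 0 → fail=0;  out {1}∪∅={1}
  n5('b'): parent n0 fail=0; on 'b' 0 → fail=0;  out ∅∪∅=∅
  n2('cb'): parent n1 fail=0; on 'b' 0 → fail=5;  out ∅∪∅=∅
  n6('ba'): parent n5 fail=0; on 'a' 0 → fail=4;  out ∅∪{1}={1}
  n12('cc'): parent n1 fail=0; on 'c' 0 → fail=1;  out ∅∪∅=∅
  n17('ab'): parent n4 fail=0; on 'b' 0 → fail=5;  out ∅∪∅=∅
  n21('aa'): parent n4 fail=0; on 'a' 0 → fail=4;  out {7}∪{1}={1,7}
  n3('cba'): parent n2 fail=5; on 'a' 5 → fail=6;  out {0}∪{1}={0,1}
  n7('bac'): parent n6 fail=4; on 'c' 4→0 → fail=1;  out ∅∪∅=∅
  n9('cbb'): parent n2 fail=5; on 'b' 5→0 → fail=5;  out ∅∪∅=∅
  n13('cca'): parent n12 fail=1; on 'a' 1→0 → fail=4;  out {4}∪{1}={1,4}
  n14('cbc'): parent n2 fail=5; on 'c' 5→0 → fail=1;  out ∅∪∅=∅
  n18('abc'): parent n17 fail=5; on 'c' 5→0 → fail=1;  out ∅∪∅=∅
  n8('bacb'): parent n7 fail=1; on 'b' 1 → fail=2;  out {2}∪∅={2}
  n10('cbbc'): parent n9 fail=5; on 'c' 5→0 → fail=1;  out ∅∪∅=∅
  n15('cbca'): parent n14 fail=1; on 'a' 1→0 → fail=4;  out ∅∪{1}={1}
  n19('abca'): parent n18 fail=1; on 'a' 1→0 → fail=4;  out ∅∪{1}={1}
  n11('cbbcb'): parent n10 fail=1; on 'b' 1 → fail=2;  out {3}∪∅={3}
  n16('cbcaa'): parent n15 fail=4; on 'a' 4 → fail=21;  out {5}∪{1,7}={1,5,7}
  n20('abcaa'): parent n19 fail=4; on 'a' 4 → fail=21;  out {6}∪{1,7}={1,6,7}

Scan:
[0] read 'c'  n0⇒n1
[1] read 'b'  n1⇒n2
[2] read 'b'  n2⇒n9
[3] read 'c'  n9⇒n10
[4] read 'b'  n10⇒n11  → match P3@[0:4]
[5] read 'c'  n11⇒n14 ·f
[6] read 'b'  n14⇒n2 ·f
[7] read 'c'  n2⇒n14
[8] read 'b'  n14⇒n2 ·f
[9] read 'b'  n2⇒n9
[10] read 'c'  n9⇒n10
[11] read 'b'  n10⇒n11  → match P3@[7:11]
[12] read 'c'  n11⇒n14 ·f
[13] read 'b'  n14⇒n2 ·f
[14] read 'b'  n2⇒n9
[15] read 'c'  n9⇒n10
[16] read 'b'  n10⇒n11  → match P3@[12:16]
[17] read 'c'  n11⇒n14 ·f
[18] read 'c'  n14⇒n12 ·f
[19] read 'c'  n12⇒n12 ·f
[20] read 'b'  n12⇒n2 ·f
[21] read 'b'  n2⇒n9
[22] read 'b'  n9⇒n5 ·f
[23] read 'a'  n5⇒n6  → match P1@[23:23]
[24] read 'a'  n6⇒n21 ·f  → match P1@[24:24],P7@[23:24]
[25] read 'c'  n21⇒n1 ·f
[26] read 'b'  n1⇒n2
[27] read 'b'  n2⇒n9
[28] read 'c'  n9⇒n10
[29] read 'b'  n10⇒n11  → match P3@[25:29]
[30] read 'a'  n11⇒n3 ·f  → match P0@[28:30],P1@[30:30]
[31] read 'b'  n3⇒n17 ·f
[32] read 'c'  n17⇒n18
[33] read 'a'  n18⇒n19  → match P1@[33:33]
[34] read 'a'  n19⇒n20  → match P1@[34:34],P6@[30:34],P7@[33:34]
[35] read 'c'  n20⇒n1 ·f
[36] read 'c'  n1⇒n12
[37] read 'c'  n12⇒n12 ·f
[38] read 'b'  n12⇒n2 ·f
[39] read 'b'  n2⇒n9

Matches: [[4,3],[11,3],[16,3],[23,1],[24,1],[24,7],[29,3],[30,0],[30,1],[33,1],[34,1],[34,6],[34,7]]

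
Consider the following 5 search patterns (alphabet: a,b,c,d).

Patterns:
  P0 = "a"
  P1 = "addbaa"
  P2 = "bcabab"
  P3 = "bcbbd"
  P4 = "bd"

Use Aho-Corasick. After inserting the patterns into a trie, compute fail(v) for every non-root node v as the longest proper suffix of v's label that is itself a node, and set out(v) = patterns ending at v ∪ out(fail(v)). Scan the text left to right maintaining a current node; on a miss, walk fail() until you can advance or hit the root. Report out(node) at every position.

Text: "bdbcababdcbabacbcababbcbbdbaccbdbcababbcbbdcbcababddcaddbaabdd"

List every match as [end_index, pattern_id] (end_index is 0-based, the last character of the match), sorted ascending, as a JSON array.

Build:
Trie (insert patterns):
  0='ε' goto a→1 b→7
  1='a' goto d→2  ←P0
  2='ad' goto d→3
  3='add' goto b→4
  4='addb' goto a→5
  5='addba' goto a→6
  6='addbaa' goto ·  ←P1
  7='b' goto c→8 d→16
  8='bc' goto a→9 b→13
  9='bca' goto b→10
  10='bcab' goto a→11
  11='bcaba' goto b→12
  12='bcabab' goto ·  ←P2
  13='bcb' goto b→14
  14='bcbb' goto d→15
  15='bcbbd' goto ·  ←P3
  16='bd' goto ·  ←P4

BFS fail/out derivation:
  fail(1) 'a': from fail(0)=0 chase 'a': 0 ⇒ 0;  out={0}∪out(0)={0}
  fail(7) 'b': from fail(0)=0 chase 'b': 0 ⇒ 0;  out=∅∪out(0)=∅
  fail(2) 'ad': from fail(1)=0 chase 'd': 0 ⇒ 0;  out=∅∪out(0)=∅
  fail(8) 'bc': from fail(7)=0 chase 'c': 0 ⇒ 0;  out=∅∪out(0)=∅
  fail(16) 'bd': from fail(7)=0 chase 'd': 0 ⇒ 0;  out={4}∪out(0)={4}
  fail(3) 'add': from fail(2)=0 chase 'd': 0 ⇒ 0;  out=∅∪out(0)=∅
  fail(9) 'bca': from fail(8)=0 chase 'a': 0 ⇒ 1;  out=∅∪out(1)={0}
  fail(13) 'bcb': from fail(8)=0 chase 'b': 0 ⇒ 7;  out=∅∪out(7)=∅
  fail(4) 'addb': from fail(3)=0 chase 'b': 0 ⇒ 7;  out=∅∪out(7)=∅
  fail(10) 'bcab': from fail(9)=1 chase 'b': 1→0 ⇒ 7;  out=∅∪out(7)=∅
  fail(14) 'bcbb': from fail(13)=7 chase 'b': 7→0 ⇒ 7;  out=∅∪out(7)=∅
  fail(5) 'addba': from fail(4)=7 chase 'a': 7→0 ⇒ 1;  out=∅∪out(1)={0}
  fail(11) 'bcaba': from fail(10)=7 chase 'a': 7→0 ⇒ 1;  out=∅∪out(1)={0}
  fail(15) 'bcbbd': from fail(14)=7 chase 'd': 7 ⇒ 16;  out={3}∪out(16)={3,4}
  fail(6) 'addbaa': from fail(5)=1 chase 'a': 1→0 ⇒ 1;  out={1}∪out(1)={0,1}
  fail(12) 'bcabab': from fail(11)=1 chase 'b': 1→0 ⇒ 7;  out={2}∪out(7)={2}

Scan:
i=0 'b': node 0→7
i=1 'd': node 7→16  emit P4@[0:1]
i=2 'b': node 16→7 ·f
i=3 'c': node 7→8
i=4 'a': node 8→9  emit P0@[4:4]
i=5 'b': node 9→10
i=6 'a': node 10→11  emit P0@[6:6]
i=7 'b': node 11→12  emit P2@[2:7]
i=8 'd': node 12→16 ·f  emit P4@[7:8]
i=9 'c': node 16→0 ·f
i=10 'b': node 0→7
i=11 'a': node 7→1 ·f  emit P0@[11:11]
i=12 'b': node 1→7 ·f
i=13 'a': node 7→1 ·f  emit P0@[13:13]
i=14 'c': node 1→0 ·f
i=15 'b': node 0→7
i=16 'c': node 7→8
i=17 'a': node 8→9  emit P0@[17:17]
i=18 'b': node 9→10
i=19 'a': node 10→11  emit P0@[19:19]
i=20 'b': node 11→12  emit P2@[15:20]
i=21 'b': node 12→7 ·f
i=22 'c': node 7→8
i=23 'b': node 8→13
i=24 'b': node 13→14
i=25 'd': node 14→15  emit P3@[21:25],P4@[24:25]
i=26 'b': node 15→7 ·f
i=27 'a': node 7→1 ·f  emit P0@[27:27]
i=28 'c': node 1→0 ·f
i=29 'c': node 0→0
i=30 'b': node 0→7
i=31 'd': node 7→16  emit P4@[30:31]
i=32 'b': node 16→7 ·f
i=33 'c': node 7→8
i=34 'a': node 8→9  emit P0@[34:34]
i=35 'b': node 9→10
i=36 'a': node 10→11  emit P0@[36:36]
i=37 'b': node 11→12  emit P2@[32:37]
i=38 'b': node 12→7 ·f
i=39 'c': node 7→8
i=40 'b': node 8→13
i=41 'b': node 13→14
i=42 'd': node 14→15  emit P3@[38:42],P4@[41:42]
i=43 'c': node 15→0 ·f
i=44 'b': node 0→7
i=45 'c': node 7→8
i=46 'a': node 8→9  emit P0@[46:46]
i=47 'b': node 9→10
i=48 'a': node 10→11  emit P0@[48:48]
i=49 'b': node 11→12  emit P2@[44:49]
i=50 'd': node 12→16 ·f  emit P4@[49:50]
i=51 'd': node 16→0 ·f
i=52 'c': node 0→0
i=53 'a': node 0→1  emit P0@[53:53]
i=54 'd': node 1→2
i=55 'd': node 2→3
i=56 'b': node 3→4
i=57 'a': node 4→5  emit P0@[57:57]
i=58 'a': node 5→6  emit P0@[58:58],P1@[53:58]
i=59 'b': node 6→7 ·f
i=60 'd': node 7→16  emit P4@[59:60]
i=61 'd': node 16→0 ·f

Result: [[1,4],[4,0],[6,0],[7,2],[8,4],[11,0],[13,0],[17,0],[19,0],[20,2],[25,3],[25,4],[27,0],[31,4],[34,0],[36,0],[37,2],[42,3],[42,4],[46,0],[48,0],[49,2],[50,4],[53,0],[57,0],[58,0],[58,1],[60,4]]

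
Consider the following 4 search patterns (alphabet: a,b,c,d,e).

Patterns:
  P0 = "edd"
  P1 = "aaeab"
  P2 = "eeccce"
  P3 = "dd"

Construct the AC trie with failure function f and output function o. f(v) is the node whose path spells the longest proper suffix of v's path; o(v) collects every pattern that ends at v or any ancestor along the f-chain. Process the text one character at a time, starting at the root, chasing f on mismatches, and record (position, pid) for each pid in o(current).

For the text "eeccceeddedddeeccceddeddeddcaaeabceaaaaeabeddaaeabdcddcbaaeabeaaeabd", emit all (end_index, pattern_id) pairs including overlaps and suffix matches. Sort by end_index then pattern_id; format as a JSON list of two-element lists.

Construct AC machine:
Trie nodes:
  n0 'ε': a→4 d→14 e→1
  n1 'e': d→2 e→9
  n2 'ed': d→3
  n3 'edd': ·  [P0 ends]
  n4 'a': a→5
  n5 'aa': e→6
  n6 'aae': a→7
  n7 'aaea': b→8
  n8 'aaeab': ·  [P1 ends]
  n9 'ee': c→10
  n10 'eec': c→11
  n11 'eecc': c→12
  n12 'eeccc': e→13
  n13 'eeccce': ·  [P2 ends]
  n14 'd': d→15
  n15 'dd': ·  [P3 ends]

Failure links (BFS by depth):
  n1('e'): parent n0 fail=0; on 'e' 0 → fail=0;  out ∅∪∅=∅
  n4('a'): parent n0 fail=0; on 'a' 0 → fail=0;  out ∅∪∅=∅
  n14('d'): parent n0 fail=0; on 'd' 0 → fail=0;  out ∅∪∅=∅
  n2('ed'): parent n1 fail=0; on 'd' 0 → fail=14;  out ∅∪∅=∅
  n5('aa'): parent n4 fail=0; on 'a' 0 → fail=4;  out ∅∪∅=∅
  n9('ee'): parent n1 fail=0; on 'e' 0 → fail=1;  out ∅∪∅=∅
  n15('dd'): parent n14 fail=0; on 'd' 0 → fail=14;  out {3}∪∅={3}
  n3('edd'): parent n2 fail=14; on 'd' 14 → fail=15;  out {0}∪{3}={0,3}
  n6('aae'): parent n5 fail=4; on 'e' 4→0 → fail=1;  out ∅∪∅=∅
  n10('eec'): parent n9 fail=1; on 'c' 1→0 → fail=0;  out ∅∪∅=∅
  n7('aaea'): parent n6 fail=1; on 'a' 1→0 → fail=4;  out ∅∪∅=∅
  n11('eecc'): parent n10 fail=0; on 'c' 0 → fail=0;  out ∅∪∅=∅
  n8('aaeab'): parent n7 fail=4; on 'b' 4→0 → fail=0;  out {1}∪∅={1}
  n12('eeccc'): parent n11 fail=0; on 'c' 0 → fail=0;  out ∅∪∅=∅
  n13('eeccce'): parent n12 fail=0; on 'e' 0 → fail=1;  out {2}∪∅={2}

Text stream:
i=0 'e': node 0→1
i=1 'e': node 1→9
i=2 'c': node 9→10
i=3 'c': node 10→11
i=4 'c': node 11→12
i=5 'e': node 12→13  → match P2@[0:5]
i=6 'e': node 13→9 (fail-walked)
i=7 'd': node 9→2 (fail-walked)
i=8 'd': node 2→3  → match P0@[6:8],P3@[7:8]
i=9 'e': node 3→1 (fail-walked)
i=10 'd': node 1→2
i=11 'd': node 2→3  → match P0@[9:11],P3@[10:11]
i=12 'd': node 3→15 (fail-walked)  → match P3@[11:12]
i=13 'e': node 15→1 (fail-walked)
i=14 'e': node 1→9
i=15 'c': node 9→10
i=16 'c': node 10→11
i=17 'c': node 11→12
i=18 'e': node 12→13  → match P2@[13:18]
i=19 'd': node 13→2 (fail-walked)
i=20 'd': node 2→3  → match P0@[18:20],P3@[19:20]
i=21 'e': node 3→1 (fail-walked)
i=22 'd': node 1→2
i=23 'd': node 2→3  → match P0@[21:23],P3@[22:23]
i=24 'e': node 3→1 (fail-walked)
i=25 'd': node 1→2
i=26 'd': node 2→3  → match P0@[24:26],P3@[25:26]
i=27 'c': node 3→0 (fail-walked)
i=28 'a': node 0→4
i=29 'a': node 4→5
i=30 'e': node 5→6
i=31 'a': node 6→7
i=32 'b': node 7→8  → match P1@[28:32]
i=33 'c': node 8→0 (fail-walked)
i=34 'e': node 0→1
i=35 'a': node 1→4 (fail-walked)
i=36 'a': node 4→5
i=37 'a': node 5→5 (fail-walked)
i=38 'a': node 5→5 (fail-walked)
i=39 'e': node 5→6
i=40 'a': node 6→7
i=41 'b': node 7→8  → match P1@[37:41]
i=42 'e': node 8→1 (fail-walked)
i=43 'd': node 1→2
i=44 'd': node 2→3  → match P0@[42:44],P3@[43:44]
i=45 'a': node 3→4 (fail-walked)
i=46 'a': node 4→5
i=47 'e': node 5→6
i=48 'a': node 6→7
i=49 'b': node 7→8  → match P1@[45:49]
i=50 'd': node 8→14 (fail-walked)
i=51 'c': node 14→0 (fail-walked)
i=52 'd': node 0→14
i=53 'd': node 14→15  → match P3@[52:53]
i=54 'c': node 15→0 (fail-walked)
i=55 'b': node 0→0
i=56 'a': node 0→4
i=57 'a': node 4→5
i=58 'e': node 5→6
i=59 'a': node 6→7
i=60 'b': node 7→8  → match P1@[56:60]
i=61 'e': node 8→1 (fail-walked)
i=62 'a': node 1→4 (fail-walked)
i=63 'a': node 4→5
i=64 'e': node 5→6
i=65 'a': node 6→7
i=66 'b': node 7→8  → match P1@[62:66]
i=67 'd': node 8→14 (fail-walked)

Result: [[5,2],[8,0],[8,3],[11,0],[11,3],[12,3],[18,2],[20,0],[20,3],[23,0],[23,3],[26,0],[26,3],[32,1],[41,1],[44,0],[44,3],[49,1],[53,3],[60,1],[66,1]]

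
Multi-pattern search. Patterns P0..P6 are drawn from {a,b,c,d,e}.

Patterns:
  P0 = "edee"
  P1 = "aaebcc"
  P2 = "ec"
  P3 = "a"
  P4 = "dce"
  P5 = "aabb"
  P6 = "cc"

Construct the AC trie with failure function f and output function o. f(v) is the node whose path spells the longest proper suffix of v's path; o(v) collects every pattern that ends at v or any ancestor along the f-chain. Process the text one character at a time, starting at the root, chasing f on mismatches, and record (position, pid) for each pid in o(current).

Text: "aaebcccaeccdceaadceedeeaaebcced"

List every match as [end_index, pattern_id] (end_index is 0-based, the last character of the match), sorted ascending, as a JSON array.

Build:
Trie nodes:
  n0 'ε': a→5 c→17 d→12 e→1
  n1 'e': c→11 d→2
  n2 'ed': e→3
  n3 'ede': e→4
  n4 'edee': ·  ←P0
  n5 'a': a→6  ←P3
  n6 'aa': b→15 e→7
  n7 'aae': b→8
  n8 'aaeb': c→9
  n9 'aaebc': c→10
  n10 'aaebcc': ·  ←P1
  n11 'ec': ·  ←P2
  n12 'd': c→13
  n13 'dc': e→14
  n14 'dce': ·  ←P4
  n15 'aab': b→16
  n16 'aabb': ·  ←P5
  n17 'c': c→18
  n18 'cc': ·  ←P6

BFS fail/out derivation:
  fail(1) 'e': from fail(0)=0 chase 'e': 0 ⇒ 0;  out=∅∪out(0)=∅
  fail(5) 'a': from fail(0)=0 chase 'a': 0 ⇒ 0;  out={3}∪out(0)={3}
  fail(12) 'd': from fail(0)=0 chase 'd': 0 ⇒ 0;  out=∅∪out(0)=∅
  fail(17) 'c': from fail(0)=0 chase 'c': 0 ⇒ 0;  out=∅∪out(0)=∅
  fail(2) 'ed': from fail(1)=0 chase 'd': 0 ⇒ 12;  out=∅∪out(12)=∅
  fail(6) 'aa': from fail(5)=0 chase 'a': 0 ⇒ 5;  out=∅∪out(5)={3}
  fail(11) 'ec': from fail(1)=0 chase 'c': 0 ⇒ 17;  out={2}∪out(17)={2}
  fail(13) 'dc': from fail(12)=0 chase 'c': 0 ⇒ 17;  out=∅∪out(17)=∅
  fail(18) 'cc': from fail(17)=0 chase 'c': 0 ⇒ 17;  out={6}∪out(17)={6}
  fail(3) 'ede': from fail(2)=12 chase 'e': 12→0 ⇒ 1;  out=∅∪out(1)=∅
  fail(7) 'aae': from fail(6)=5 chase 'e': 5→0 ⇒ 1;  out=∅∪out(1)=∅
  fail(14) 'dce': from fail(13)=17 chase 'e': 17→0 ⇒ 1;  out={4}∪out(1)={4}
  fail(15) 'aab': from fail(6)=5 chase 'b': 5→0 ⇒ 0;  out=∅∪out(0)=∅
  fail(4) 'edee': from fail(3)=1 chase 'e': 1→0 ⇒ 1;  out={0}∪out(1)={0}
  fail(8) 'aaeb': from fail(7)=1 chase 'b': 1→0 ⇒ 0;  out=∅∪out(0)=∅
  fail(16) 'aabb': from fail(15)=0 chase 'b': 0 ⇒ 0;  out={5}∪out(0)={5}
  fail(9) 'aaebc': from fail(8)=0 chase 'c': 0 ⇒ 17;  out=∅∪out(17)=∅
  fail(10) 'aaebcc': from fail(9)=17 chase 'c': 17 ⇒ 18;  out={1}∪out(18)={1,6}

Run:
pos 0 'a': at 5  → match P3@[0:0]
pos 1 'a': at 6  → match P3@[1:1]
pos 2 'e': at 7
pos 3 'b': at 8
pos 4 'c': at 9
pos 5 'c': at 10  → match P1@[0:5],P6@[4:5]
pos 6 'c': at 18 ·f  → match P6@[5:6]
pos 7 'a': at 5 ·f  → match P3@[7:7]
pos 8 'e': at 1 ·f
pos 9 'c': at 11  → match P2@[8:9]
pos 10 'c': at 18 ·f  → match P6@[9:10]
pos 11 'd': at 12 ·f
pos 12 'c': at 13
pos 13 'e': at 14  → match P4@[11:13]
pos 14 'a': at 5 ·f  → match P3@[14:14]
pos 15 'a': at 6  → match P3@[15:15]
pos 16 'd': at 12 ·f
pos 17 'c': at 13
pos 18 'e': at 14  → match P4@[16:18]
pos 19 'e': at 1 ·f
pos 20 'd': at 2
pos 21 'e': at 3
pos 22 'e': at 4  → match P0@[19:22]
pos 23 'a': at 5 ·f  → match P3@[23:23]
pos 24 'a': at 6  → match P3@[24:24]
pos 25 'e': at 7
pos 26 'b': at 8
pos 27 'c': at 9
pos 28 'c': at 10  → match P1@[23:28],P6@[27:28]
pos 29 'e': at 1 ·f
pos 30 'd': at 2

All matches (sorted): [[0,3],[1,3],[5,1],[5,6],[6,6],[7,3],[9,2],[10,6],[13,4],[14,3],[15,3],[18,4],[22,0],[23,3],[24,3],[28,1],[28,6]]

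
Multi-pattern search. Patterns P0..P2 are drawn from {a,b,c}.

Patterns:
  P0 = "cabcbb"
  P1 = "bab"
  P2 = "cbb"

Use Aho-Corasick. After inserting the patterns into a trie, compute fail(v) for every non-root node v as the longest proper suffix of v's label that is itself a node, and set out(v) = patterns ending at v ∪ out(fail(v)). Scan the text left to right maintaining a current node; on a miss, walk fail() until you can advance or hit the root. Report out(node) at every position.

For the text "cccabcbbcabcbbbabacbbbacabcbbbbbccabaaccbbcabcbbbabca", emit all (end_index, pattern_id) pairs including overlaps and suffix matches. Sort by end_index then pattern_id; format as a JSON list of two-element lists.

Build:
Trie (insert patterns):
  n0 'ε': b→7 c→1
  n1 'c': a→2 b→10
  n2 'ca': b→3
  n3 'cab': c→4
  n4 'cabc': b→5
  n5 'cabcb': b→6
  n6 'cabcbb': ·  ←P0
  n7 'b': a→8
  n8 'ba': b→9
  n9 'bab': ·  ←P1
  n10 'cb': b→11
  n11 'cbb': ·  ←P2

Failure links (BFS by depth):
  n1('c'): parent n0 fail=0; on 'c' 0 → fail=0;  out ∅∪∅=∅
  n7('b'): parent n0 fail=0; on 'b' 0 → fail=0;  out ∅∪∅=∅
  n2('ca'): parent n1 fail=0; on 'a' 0 → fail=0;  out ∅∪∅=∅
  n8('ba'): parent n7 fail=0; on 'a' 0 → fail=0;  out ∅∪∅=∅
  n10('cb'): parent n1 fail=0; on 'b' 0 → fail=7;  out ∅∪∅=∅
  n3('cab'): parent n2 fail=0; on 'b' 0 → fail=7;  out ∅∪∅=∅
  n9('bab'): parent n8 fail=0; on 'b' 0 → fail=7;  out {1}∪∅={1}
  n11('cbb'): parent n10 fail=7; on 'b' 7→0 → fail=7;  out {2}∪∅={2}
  n4('cabc'): parent n3 fail=7; on 'c' 7→0 → fail=1;  out ∅∪∅=∅
  n5('cabcb'): parent n4 fail=1; on 'b' 1 → fail=10;  out ∅∪∅=∅
  n6('cabcbb'): parent n5 fail=10; on 'b' 10 → fail=11;  out {0}∪{2}={0,2}

Scan:
pos 0 'c': at 1
pos 1 'c': at 1 ·f
pos 2 'c': at 1 ·f
pos 3 'a': at 2
pos 4 'b': at 3
pos 5 'c': at 4
pos 6 'b': at 5
pos 7 'b': at 6  emit P0@[2:7],P2@[5:7]
pos 8 'c': at 1 ·f
pos 9 'a': at 2
pos 10 'b': at 3
pos 11 'c': at 4
pos 12 'b': at 5
pos 13 'b': at 6  emit P0@[8:13],P2@[11:13]
pos 14 'b': at 7 ·f
pos 15 'a': at 8
pos 16 'b': at 9  emit P1@[14:16]
pos 17 'a': at 8 ·f
pos 18 'c': at 1 ·f
pos 19 'b': at 10
pos 20 'b': at 11  emit P2@[18:20]
pos 21 'b': at 7 ·f
pos 22 'a': at 8
pos 23 'c': at 1 ·f
pos 24 'a': at 2
pos 25 'b': at 3
pos 26 'c': at 4
pos 27 'b': at 5
pos 28 'b': at 6  emit P0@[23:28],P2@[26:28]
pos 29 'b': at 7 ·f
pos 30 'b': at 7 ·f
pos 31 'b': at 7 ·f
pos 32 'c': at 1 ·f
pos 33 'c': at 1 ·f
pos 34 'a': at 2
pos 35 'b': at 3
pos 36 'a': at 8 ·f
pos 37 'a': at 0 ·f
pos 38 'c': at 1
pos 39 'c': at 1 ·f
pos 40 'b': at 10
pos 41 'b': at 11  emit P2@[39:41]
pos 42 'c': at 1 ·f
pos 43 'a': at 2
pos 44 'b': at 3
pos 45 'c': at 4
pos 46 'b': at 5
pos 47 'b': at 6  emit P0@[42:47],P2@[45:47]
pos 48 'b': at 7 ·f
pos 49 'a': at 8
pos 50 'b': at 9  emit P1@[48:50]
pos 51 'c': at 1 ·f
pos 52 'a': at 2

Matches: [[7,0],[7,2],[13,0],[13,2],[16,1],[20,2],[28,0],[28,2],[41,2],[47,0],[47,2],[50,1]]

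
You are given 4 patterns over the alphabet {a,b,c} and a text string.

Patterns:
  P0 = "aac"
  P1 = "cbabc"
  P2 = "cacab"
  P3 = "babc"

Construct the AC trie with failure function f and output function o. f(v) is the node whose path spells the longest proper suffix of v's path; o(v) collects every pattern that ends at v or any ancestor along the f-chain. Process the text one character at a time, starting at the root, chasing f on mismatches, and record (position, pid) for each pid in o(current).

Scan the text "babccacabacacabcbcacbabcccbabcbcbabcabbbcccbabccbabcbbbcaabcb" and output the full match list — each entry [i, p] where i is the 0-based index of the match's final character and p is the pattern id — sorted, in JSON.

Build automaton:
Trie (insert patterns):
  0='ε' goto a→1 b→13 c→4
  1='a' goto a→2
  2='aa' goto c→3
  3='aac' goto ·  [P0 ends]
  4='c' goto a→9 b→5
  5='cb' goto a→6
  6='cba' goto b→7
  7='cbab' goto c→8
  8='cbabc' goto ·  [P1 ends]
  9='ca' goto c→10
  10='cac' goto a→11
  11='caca' goto b→12
  12='cacab' goto ·  [P2 ends]
  13='b' goto a→14
  14='ba' goto b→15
  15='bab' goto c→16
  16='babc' goto ·  [P3 ends]

Failure links (BFS by depth):
  n1('a'): parent n0 fail=0; on 'a' 0 → fail=0;  out ∅∪∅=∅
  n4('c'): parent n0 fail=0; on 'c' 0 → fail=0;  out ∅∪∅=∅
  n13('b'): parent n0 fail=0; on 'b' 0 → fail=0;  out ∅∪∅=∅
  n2('aa'): parent n1 fail=0; on 'a' 0 → fail=1;  out ∅∪∅=∅
  n5('cb'): parent n4 fail=0; on 'b' 0 → fail=13;  out ∅∪∅=∅
  n9('ca'): parent n4 fail=0; on 'a' 0 → fail=1;  out ∅∪∅=∅
  n14('ba'): parent n13 fail=0; on 'a' 0 → fail=1;  out ∅∪∅=∅
  n3('aac'): parent n2 fail=1; on 'c' 1→0 → fail=4;  out {0}∪∅={0}
  n6('cba'): parent n5 fail=13; on 'a' 13 → fail=14;  out ∅∪∅=∅
  n10('cac'): parent n9 fail=1; on 'c' 1→0 → fail=4;  out ∅∪∅=∅
  n15('bab'): parent n14 fail=1; on 'b' 1→0 → fail=13;  out ∅∪∅=∅
  n7('cbab'): parent n6 fail=14; on 'b' 14 → fail=15;  out ∅∪∅=∅
  n11('caca'): parent n10 fail=4; on 'a' 4 → fail=9;  out ∅∪∅=∅
  n16('babc'): parent n15 fail=13; on 'c' 13→0 → fail=4;  out {3}∪∅={3}
  n8('cbabc'): parent n7 fail=15; on 'c' 15 → fail=16;  out {1}∪{3}={1,3}
  n12('cacab'): parent n11 fail=9; on 'b' 9→1→0 → fail=13;  out {2}∪∅={2}

Scan:
pos 0 'b': at 13
pos 1 'a': at 14
pos 2 'b': at 15
pos 3 'c': at 16  ** P3@[0:3]
pos 4 'c': at 4 ·f
pos 5 'a': at 9
pos 6 'c': at 10
pos 7 'a': at 11
pos 8 'b': at 12  ** P2@[4:8]
pos 9 'a': at 14 ·f
pos 10 'c': at 4 ·f
pos 11 'a': at 9
pos 12 'c': at 10
pos 13 'a': at 11
pos 14 'b': at 12  ** P2@[10:14]
pos 15 'c': at 4 ·f
pos 16 'b': at 5
pos 17 'c': at 4 ·f
pos 18 'a': at 9
pos 19 'c': at 10
pos 20 'b': at 5 ·f
pos 21 'a': at 6
pos 22 'b': at 7
pos 23 'c': at 8  ** P1@[19:23],P3@[20:23]
pos 24 'c': at 4 ·f
pos 25 'c': at 4 ·f
pos 26 'b': at 5
pos 27 'a': at 6
pos 28 'b': at 7
pos 29 'c': at 8  ** P1@[25:29],P3@[26:29]
pos 30 'b': at 5 ·f
pos 31 'c': at 4 ·f
pos 32 'b': at 5
pos 33 'a': at 6
pos 34 'b': at 7
pos 35 'c': at 8  ** P1@[31:35],P3@[32:35]
pos 36 'a': at 9 ·f
pos 37 'b': at 13 ·f
pos 38 'b': at 13 ·f
pos 39 'b': at 13 ·f
pos 40 'c': at 4 ·f
pos 41 'c': at 4 ·f
pos 42 'c': at 4 ·f
pos 43 'b': at 5
pos 44 'a': at 6
pos 45 'b': at 7
pos 46 'c': at 8  ** P1@[42:46],P3@[43:46]
pos 47 'c': at 4 ·f
pos 48 'b': at 5
pos 49 'a': at 6
pos 50 'b': at 7
pos 51 'c': at 8  ** P1@[47:51],P3@[48:51]
pos 52 'b': at 5 ·f
pos 53 'b': at 13 ·f
pos 54 'b': at 13 ·f
pos 55 'c': at 4 ·f
pos 56 'a': at 9
pos 57 'a': at 2 ·f
pos 58 'b': at 13 ·f
pos 59 'c': at 4 ·f
pos 60 'b': at 5

Matches: [[3,3],[8,2],[14,2],[23,1],[23,3],[29,1],[29,3],[35,1],[35,3],[46,1],[46,3],[51,1],[51,3]]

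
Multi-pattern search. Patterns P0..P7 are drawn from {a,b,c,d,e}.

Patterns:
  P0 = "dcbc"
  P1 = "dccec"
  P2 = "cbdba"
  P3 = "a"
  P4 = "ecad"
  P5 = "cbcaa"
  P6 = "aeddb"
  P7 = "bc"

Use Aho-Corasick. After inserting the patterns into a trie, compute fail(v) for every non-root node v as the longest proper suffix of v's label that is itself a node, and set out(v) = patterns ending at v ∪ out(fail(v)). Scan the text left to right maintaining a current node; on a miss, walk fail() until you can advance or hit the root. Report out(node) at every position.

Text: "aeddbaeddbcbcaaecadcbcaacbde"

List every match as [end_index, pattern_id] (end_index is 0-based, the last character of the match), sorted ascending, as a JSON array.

Build:
Trie (insert patterns):
  0='ε' goto a→13 b→25 c→8 d→1 e→14
  1='d' goto c→2
  2='dc' goto b→3 c→5
  3='dcb' goto c→4
  4='dcbc' goto ·  [P0 ends]
  5='dcc' goto e→6
  6='dcce' goto c→7
  7='dccec' goto ·  [P1 ends]
  8='c' goto b→9
  9='cb' goto c→18 d→10
  10='cbd' goto b→11
  11='cbdb' goto a→12
  12='cbdba' goto ·  [P2 ends]
  13='a' goto e→21  [P3 ends]
  14='e' goto c→15
  15='ec' goto a→16
  16='eca' goto d→17
  17='ecad' goto ·  [P4 ends]
  18='cbc' goto a→19
  19='cbca' goto a→20
  20='cbcaa' goto ·  [P5 ends]
  21='ae' goto d→22
  22='aed' goto d→23
  23='aedd' goto b→24
  24='aeddb' goto ·  [P6 ends]
  25='b' goto c→26
  26='bc' goto ·  [P7 ends]

Failure links (BFS by depth):
  n1('d'): parent n0 fail=0; on 'd' 0 → fail=0;  out ∅∪∅=∅
  n8('c'): parent n0 fail=0; on 'c' 0 → fail=0;  out ∅∪∅=∅
  n13('a'): parent n0 fail=0; on 'a' 0 → fail=0;  out {3}∪∅={3}
  n14('e'): parent n0 fail=0; on 'e' 0 → fail=0;  out ∅∪∅=∅
  n25('b'): parent n0 fail=0; on 'b' 0 → fail=0;  out ∅∪∅=∅
  n2('dc'): parent n1 fail=0; on 'c' 0 → fail=8;  out ∅∪∅=∅
  n9('cb'): parent n8 fail=0; on 'b' 0 → fail=25;  out ∅∪∅=∅
  n15('ec'): parent n14 fail=0; on 'c' 0 → fail=8;  out ∅∪∅=∅
  n21('ae'): parent n13 fail=0; on 'e' 0 → fail=14;  out ∅∪∅=∅
  n26('bc'): parent n25 fail=0; on 'c' 0 → fail=8;  out {7}∪∅={7}
  n3('dcb'): parent n2 fail=8; on 'b' 8 → fail=9;  out ∅∪∅=∅
  n5('dcc'): parent n2 fail=8; on 'c' 8→0 → fail=8;  out ∅∪∅=∅
  n10('cbd'): parent n9 fail=25; on 'd' 25→0 → fail=1;  out ∅∪∅=∅
  n16('eca'): parent n15 fail=8; on 'a' 8→0 → fail=13;  out ∅∪{3}={3}
  n18('cbc'): parent n9 fail=25; on 'c' 25 → fail=26;  out ∅∪{7}={7}
  n22('aed'): parent n21 fail=14; on 'd' 14→0 → fail=1;  out ∅∪∅=∅
  n4('dcbc'): parent n3 fail=9; on 'c' 9 → fail=18;  out {0}∪{7}={0,7}
  n6('dcce'): parent n5 fail=8; on 'e' 8→0 → fail=14;  out ∅∪∅=∅
  n11('cbdb'): parent n10 fail=1; on 'b' 1→0 → fail=25;  out ∅∪∅=∅
  n17('ecad'): parent n16 fail=13; on 'd' 13→0 → fail=1;  out {4}∪∅={4}
  n19('cbca'): parent n18 fail=26; on 'a' 26→8→0 → fail=13;  out ∅∪{3}={3}
  n23('aedd'): parent n22 fail=1; on 'd' 1→0 → fail=1;  out ∅∪∅=∅
  n7('dccec'): parent n6 fail=14; on 'c' 14 → fail=15;  out {1}∪∅={1}
  n12('cbdba'): parent n11 fail=25; on 'a' 25→0 → fail=13;  out {2}∪{3}={2,3}
  n20('cbcaa'): parent n19 fail=13; on 'a' 13→0 → fail=13;  out {5}∪{3}={3,5}
  n24('aeddb'): parent n23 fail=1; on 'b' 1→0 → fail=25;  out {6}∪∅={6}

Run:
pos 0 'a': at 13  emit P3@[0:0]
pos 1 'e': at 21
pos 2 'd': at 22
pos 3 'd': at 23
pos 4 'b': at 24  emit P6@[0:4]
pos 5 'a': at 13 ·f  emit P3@[5:5]
pos 6 'e': at 21
pos 7 'd': at 22
pos 8 'd': at 23
pos 9 'b': at 24  emit P6@[5:9]
pos 10 'c': at 26 ·f  emit P7@[9:10]
pos 11 'b': at 9 ·f
pos 12 'c': at 18  emit P7@[11:12]
pos 13 'a': at 19  emit P3@[13:13]
pos 14 'a': at 20  emit P3@[14:14],P5@[10:14]
pos 15 'e': at 21 ·f
pos 16 'c': at 15 ·f
pos 17 'a': at 16  emit P3@[17:17]
pos 18 'd': at 17  emit P4@[15:18]
pos 19 'c': at 2 ·f
pos 20 'b': at 3
pos 21 'c': at 4  emit P0@[18:21],P7@[20:21]
pos 22 'a': at 19 ·f  emit P3@[22:22]
pos 23 'a': at 20  emit P3@[23:23],P5@[19:23]
pos 24 'c': at 8 ·f
pos 25 'b': at 9
pos 26 'd': at 10
pos 27 'e': at 14 ·f

Result: [[0,3],[4,6],[5,3],[9,6],[10,7],[12,7],[13,3],[14,3],[14,5],[17,3],[18,4],[21,0],[21,7],[22,3],[23,3],[23,5]]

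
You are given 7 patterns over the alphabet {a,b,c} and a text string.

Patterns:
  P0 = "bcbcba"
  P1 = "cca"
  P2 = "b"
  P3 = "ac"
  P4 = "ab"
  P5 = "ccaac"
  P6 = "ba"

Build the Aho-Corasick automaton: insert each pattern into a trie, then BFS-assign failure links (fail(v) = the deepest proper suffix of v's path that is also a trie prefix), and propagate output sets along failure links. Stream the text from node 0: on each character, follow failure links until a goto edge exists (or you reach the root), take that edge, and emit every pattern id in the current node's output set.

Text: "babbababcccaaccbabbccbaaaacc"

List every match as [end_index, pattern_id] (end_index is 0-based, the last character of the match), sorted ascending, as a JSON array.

Build automaton:
Trie nodes:
  0='ε' goto a→10 b→1 c→7
  1='b' goto a→15 c→2  [P2 ends]
  2='bc' goto b→3
  3='bcb' goto c→4
  4='bcbc' goto b→5
  5='bcbcb' goto a→6
  6='bcbcba' goto ·  [P0 ends]
  7='c' goto c→8
  8='cc' goto a→9
  9='cca' goto a→13  [P1 ends]
  10='a' goto b→12 c→11
  11='ac' goto ·  [P3 ends]
  12='ab' goto ·  [P4 ends]
  13='ccaa' goto c→14
  14='ccaac' goto ·  [P5 ends]
  15='ba' goto ·  [P6 ends]

BFS fail/out derivation:
  n1('b'): parent n0 fail=0; on 'b' 0 → fail=0;  out {2}∪∅={2}
  n7('c'): parent n0 fail=0; on 'c' 0 → fail=0;  out ∅∪∅=∅
  n10('a'): parent n0 fail=0; on 'a' 0 → fail=0;  out ∅∪∅=∅
  n2('bc'): parent n1 fail=0; on 'c' 0 → fail=7;  out ∅∪∅=∅
  n8('cc'): parent n7 fail=0; on 'c' 0 → fail=7;  out ∅∪∅=∅
  n11('ac'): parent n10 fail=0; on 'c' 0 → fail=7;  out {3}∪∅={3}
  n12('ab'): parent n10 fail=0; on 'b' 0 → fail=1;  out {4}∪{2}={2,4}
  n15('ba'): parent n1 fail=0; on 'a' 0 → fail=10;  out {6}∪∅={6}
  n3('bcb'): parent n2 fail=7; on 'b' 7→0 → fail=1;  out ∅∪{2}={2}
  n9('cca'): parent n8 fail=7; on 'a' 7→0 → fail=10;  out {1}∪∅={1}
  n4('bcbc'): parent n3 fail=1; on 'c' 1 → fail=2;  out ∅∪∅=∅
  n13('ccaa'): parent n9 fail=10; on 'a' 10→0 → fail=10;  out ∅∪∅=∅
  n5('bcbcb'): parent n4 fail=2; on 'b' 2 → fail=3;  out ∅∪{2}={2}
  n14('ccaac'): parent n13 fail=10; on 'c' 10 → fail=11;  out {5}∪{3}={3,5}
  n6('bcbcba'): parent n5 fail=3; on 'a' 3→1 → fail=15;  out {0}∪{6}={0,6}

Text stream:
i=0 'b': node 0→1  emit P2@[0:0]
i=1 'a': node 1→15  emit P6@[0:1]
i=2 'b': node 15→12 ·f  emit P2@[2:2],P4@[1:2]
i=3 'b': node 12→1 ·f  emit P2@[3:3]
i=4 'a': node 1→15  emit P6@[3:4]
i=5 'b': node 15→12 ·f  emit P2@[5:5],P4@[4:5]
i=6 'a': node 12→15 ·f  emit P6@[5:6]
i=7 'b': node 15→12 ·f  emit P2@[7:7],P4@[6:7]
i=8 'c': node 12→2 ·f
i=9 'c': node 2→8 ·f
i=10 'c': node 8→8 ·f
i=11 'a': node 8→9  emit P1@[9:11]
i=12 'a': node 9→13
i=13 'c': node 13→14  emit P3@[12:13],P5@[9:13]
i=14 'c': node 14→8 ·f
i=15 'b': node 8→1 ·f  emit P2@[15:15]
i=16 'a': node 1→15  emit P6@[15:16]
i=17 'b': node 15→12 ·f  emit P2@[17:17],P4@[16:17]
i=18 'b': node 12→1 ·f  emit P2@[18:18]
i=19 'c': node 1→2
i=20 'c': node 2→8 ·f
i=21 'b': node 8→1 ·f  emit P2@[21:21]
i=22 'a': node 1→15  emit P6@[21:22]
i=23 'a': node 15→10 ·f
i=24 'a': node 10→10 ·f
i=25 'a': node 10→10 ·f
i=26 'c': node 10→11  emit P3@[25:26]
i=27 'c': node 11→8 ·f

Matches: [[0,2],[1,6],[2,2],[2,4],[3,2],[4,6],[5,2],[5,4],[6,6],[7,2],[7,4],[11,1],[13,3],[13,5],[15,2],[16,6],[17,2],[17,4],[18,2],[21,2],[22,6],[26,3]]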